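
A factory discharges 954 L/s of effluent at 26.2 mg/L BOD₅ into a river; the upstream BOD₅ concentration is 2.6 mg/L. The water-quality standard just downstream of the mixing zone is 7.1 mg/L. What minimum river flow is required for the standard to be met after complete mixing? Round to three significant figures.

4050 L/s

Set C_mix = 7.1: (Q·2.600 + 954.0·26.20) / (Q + 954.0) = 7.1
→ Q = 954.0·(26.20 − 7.1)/(7.1 − 2.600) = 4049 L/s.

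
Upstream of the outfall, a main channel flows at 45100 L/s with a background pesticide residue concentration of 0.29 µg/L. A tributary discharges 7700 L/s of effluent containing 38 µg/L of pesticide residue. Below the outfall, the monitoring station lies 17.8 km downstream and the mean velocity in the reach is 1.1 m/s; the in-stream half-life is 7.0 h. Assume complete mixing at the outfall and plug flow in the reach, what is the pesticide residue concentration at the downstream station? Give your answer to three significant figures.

Mass balance: C = (45100·0.2900 + 7700·38.00) / 52800 = 305700/52800 = 5.789 µg/L.
Travel time t = 17.8·1000 / 1.1 = 16180 s = 4.495 h.
Half-life 7.0 h → k = ln 2 / 7.0 = 0.09902 h⁻¹ = 2.377 d⁻¹.
First-order decay: C = 5.789·exp(−k·t) = 5.789·0.6408 = 3.710 µg/L.

3.71 µg/L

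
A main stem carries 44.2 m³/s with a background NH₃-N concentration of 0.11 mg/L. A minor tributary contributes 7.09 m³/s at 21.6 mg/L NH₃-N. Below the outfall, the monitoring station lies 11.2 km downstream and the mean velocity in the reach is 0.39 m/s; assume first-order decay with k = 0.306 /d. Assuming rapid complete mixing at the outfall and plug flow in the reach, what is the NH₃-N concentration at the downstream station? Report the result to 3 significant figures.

Mass balance: C = (44.20·0.1100 + 7.090·21.60) / 51.29 = 158.0/51.29 = 3.081 mg/L.
Travel time t = 11.2·1000 / 0.39 = 28720 s = 7.977 h.
First-order decay: C = 3.081·exp(−k·t) = 3.081·0.9033 = 2.783 mg/L.

2.78 mg/L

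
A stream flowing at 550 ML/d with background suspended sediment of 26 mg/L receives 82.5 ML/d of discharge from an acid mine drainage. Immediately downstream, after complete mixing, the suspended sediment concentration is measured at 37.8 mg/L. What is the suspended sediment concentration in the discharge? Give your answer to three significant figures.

Mass balance: 550.0·26.00 + 82.50·Cₑ = 632.5·37.80
→ Cₑ = (632.5·37.80 − 550.0·26.00) / 82.50 = 116.5 mg/L.

116 mg/L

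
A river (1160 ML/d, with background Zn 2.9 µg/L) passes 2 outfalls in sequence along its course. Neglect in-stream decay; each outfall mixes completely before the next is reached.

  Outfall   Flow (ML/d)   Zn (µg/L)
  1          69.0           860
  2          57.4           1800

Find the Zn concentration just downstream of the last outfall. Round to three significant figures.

After outfall 1: Q = 1160 + 69.00 = 1229 ML/d; C = (1160·2.900 + 69.00·860.0)/1229 = 51.02 µg/L.
After outfall 2: Q = 1229 + 57.40 = 1286 ML/d; C = (1229·51.02 + 57.40·1800)/1286 = 129.1 µg/L.

129 µg/L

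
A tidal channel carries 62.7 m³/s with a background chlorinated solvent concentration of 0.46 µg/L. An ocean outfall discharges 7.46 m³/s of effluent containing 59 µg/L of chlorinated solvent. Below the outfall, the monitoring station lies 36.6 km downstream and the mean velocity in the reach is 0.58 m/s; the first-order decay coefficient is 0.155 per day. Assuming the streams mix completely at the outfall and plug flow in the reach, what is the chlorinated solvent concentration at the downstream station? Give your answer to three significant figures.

5.97 µg/L

Conservation of mass: C = (62.70·0.4600 + 7.460·59.00) / 70.16 = 469.0/70.16 = 6.684 µg/L.
Travel time t = 36.6·1000 / 0.58 = 63100 s = 17.53 h.
After decay, C = 6.684 × e^(−kt) = 6.684 × 0.8930 = 5.969 µg/L.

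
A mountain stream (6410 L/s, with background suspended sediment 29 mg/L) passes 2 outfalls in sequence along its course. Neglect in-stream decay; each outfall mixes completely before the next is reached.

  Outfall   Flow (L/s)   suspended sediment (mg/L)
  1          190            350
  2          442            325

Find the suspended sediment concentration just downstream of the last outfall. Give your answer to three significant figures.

56.2 mg/L

Outfall 1: combined Q = 6600 L/s; C = (6410·29.00 + 190.0·350.0)/6600 = 38.24 mg/L.
Outfall 2: combined Q = 7042 L/s; C = (6600·38.24 + 442.0·325.0)/7042 = 56.24 mg/L.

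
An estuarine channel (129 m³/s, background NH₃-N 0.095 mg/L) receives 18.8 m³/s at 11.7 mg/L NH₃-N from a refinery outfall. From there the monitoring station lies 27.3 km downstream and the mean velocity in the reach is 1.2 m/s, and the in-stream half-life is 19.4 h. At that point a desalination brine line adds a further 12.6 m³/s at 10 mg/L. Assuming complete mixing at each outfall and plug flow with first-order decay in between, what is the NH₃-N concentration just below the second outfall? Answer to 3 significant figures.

1.94 mg/L

After mixing, C = (129.0·0.09500 + 18.80·11.70) / 147.8 = 232.2/147.8 = 1.571 mg/L; combined flow 147.8 m³/s.
Travel time t = 27.3·1000 / 1.2 = 22750 s = 6.319 h.
Half-life 19.4 h → k = ln 2 / 19.4 = 0.03573 h⁻¹ = 0.8575 d⁻¹.
First-order decay: C = 1.571·exp(−k·t) = 1.571·0.7979 = 1.254 mg/L.
Second outfall: C = (147.8·1.254 + 12.60·10.00)/160.4 = 1.941 mg/L.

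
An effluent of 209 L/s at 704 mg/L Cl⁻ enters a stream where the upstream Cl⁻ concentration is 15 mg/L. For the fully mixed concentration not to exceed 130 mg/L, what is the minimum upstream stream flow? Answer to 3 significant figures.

1040 L/s

Set C_mix = 130: (Q·15.00 + 209.0·704.0) / (Q + 209.0) = 130
→ Q = 209.0·(704.0 − 130)/(130 − 15.00) = 1043 L/s.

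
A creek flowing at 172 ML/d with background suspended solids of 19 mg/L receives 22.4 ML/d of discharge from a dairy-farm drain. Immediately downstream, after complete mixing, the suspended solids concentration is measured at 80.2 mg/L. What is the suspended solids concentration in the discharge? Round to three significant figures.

Mass balance: 172.0·19.00 + 22.40·Cₑ = 194.4·80.20
→ Cₑ = (194.4·80.20 − 172.0·19.00) / 22.40 = 550.1 mg/L.

550 mg/L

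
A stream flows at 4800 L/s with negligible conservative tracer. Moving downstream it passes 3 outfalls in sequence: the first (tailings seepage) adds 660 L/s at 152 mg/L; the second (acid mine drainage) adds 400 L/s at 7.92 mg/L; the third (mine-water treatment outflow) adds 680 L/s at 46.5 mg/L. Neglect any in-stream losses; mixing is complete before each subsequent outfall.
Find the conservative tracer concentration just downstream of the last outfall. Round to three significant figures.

20.7 mg/L

Outfall 1: combined Q = 5460 L/s; C = (4800·0 + 660.0·152.0)/5460 = 18.37 mg/L.
Outfall 2: combined Q = 5860 L/s; C = (5460·18.37 + 400.0·7.920)/5860 = 17.66 mg/L.
Outfall 3: combined Q = 6540 L/s; C = (5860·17.66 + 680.0·46.50)/6540 = 20.66 mg/L.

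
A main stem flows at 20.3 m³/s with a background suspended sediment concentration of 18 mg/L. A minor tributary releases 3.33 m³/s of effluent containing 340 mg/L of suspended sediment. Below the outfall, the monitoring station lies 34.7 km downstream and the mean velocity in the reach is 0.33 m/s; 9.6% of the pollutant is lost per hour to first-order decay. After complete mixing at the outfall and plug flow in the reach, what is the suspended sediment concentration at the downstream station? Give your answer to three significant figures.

Conservation of mass: C = (20.30·18.00 + 3.330·340.0) / 23.63 = 1498/23.63 = 63.38 mg/L.
Travel time t = 34.7·1000 / 0.33 = 105200 s = 29.21 h.
9.6%/h lost → k = −ln(1 − 0.096) = 0.1009 h⁻¹.
Applying C = C₀e^(−kt): 63.38 × 0.05245 = 3.324 mg/L.

3.32 mg/L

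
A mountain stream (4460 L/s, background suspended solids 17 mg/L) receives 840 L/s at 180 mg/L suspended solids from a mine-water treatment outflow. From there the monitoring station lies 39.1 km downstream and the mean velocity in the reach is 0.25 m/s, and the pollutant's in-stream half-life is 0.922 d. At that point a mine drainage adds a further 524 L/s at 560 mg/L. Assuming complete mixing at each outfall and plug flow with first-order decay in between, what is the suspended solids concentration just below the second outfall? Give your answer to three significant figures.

After mixing, C = (4460·17.00 + 840.0·180.0) / 5300 = 227000/5300 = 42.83 mg/L; combined flow 5300 L/s.
Travel time t = 39.1·1000 / 0.25 = 156400 s = 43.44 h.
Half-life 0.922 d → k = ln 2 / 0.922 = 0.7518 d⁻¹.
Applying C = C₀e^(−kt): 42.83 × 0.2564 = 10.98 mg/L.
Second outfall: C = (5300·10.98 + 524.0·560.0)/5824 = 60.38 mg/L.

60.4 mg/L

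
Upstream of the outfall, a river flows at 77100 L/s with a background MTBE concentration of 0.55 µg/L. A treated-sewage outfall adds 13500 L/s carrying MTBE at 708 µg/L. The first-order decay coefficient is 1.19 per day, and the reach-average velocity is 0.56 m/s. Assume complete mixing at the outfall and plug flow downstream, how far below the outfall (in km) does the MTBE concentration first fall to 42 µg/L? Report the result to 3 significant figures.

37.6 km

Flow-weighted average: C = (77100·0.5500 + 13500·708.0) / 90600 = 9600000/90600 = 106.0 µg/L.
Set 106.0·exp(−k·t) = 42 → t = ln(106.0/42)/k = 67190 s = 18.66 h.
Distance = v·t = 0.56·67190 = 37630 m = 37.63 km.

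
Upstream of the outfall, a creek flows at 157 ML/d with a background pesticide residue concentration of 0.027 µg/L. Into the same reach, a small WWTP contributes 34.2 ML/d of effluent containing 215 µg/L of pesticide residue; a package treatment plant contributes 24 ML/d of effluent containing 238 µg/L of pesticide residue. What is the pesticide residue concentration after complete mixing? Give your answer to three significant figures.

Conservation of mass: C = (157.0·0.02700 + 34.20·215.0 + 24.00·238.0) / 215.2 = 13070/215.2 = 60.73 µg/L.

60.7 µg/L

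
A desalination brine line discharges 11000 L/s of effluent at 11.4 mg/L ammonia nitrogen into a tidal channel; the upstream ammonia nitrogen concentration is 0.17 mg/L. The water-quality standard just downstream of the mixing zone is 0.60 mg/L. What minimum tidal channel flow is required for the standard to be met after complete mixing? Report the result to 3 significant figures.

276000 L/s

Set C_mix = 0.60: (Q·0.1700 + 11000·11.40) / (Q + 11000) = 0.60
→ Q = 11000·(11.40 − 0.60)/(0.60 − 0.1700) = 276300 L/s.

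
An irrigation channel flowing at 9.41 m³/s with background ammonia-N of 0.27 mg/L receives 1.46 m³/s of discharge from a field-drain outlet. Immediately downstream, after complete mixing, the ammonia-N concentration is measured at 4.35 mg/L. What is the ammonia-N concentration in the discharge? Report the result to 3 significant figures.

Mass balance: 9.410·0.2700 + 1.460·Cₑ = 10.87·4.350
→ Cₑ = (10.87·4.350 − 9.410·0.2700) / 1.460 = 30.65 mg/L.

30.6 mg/L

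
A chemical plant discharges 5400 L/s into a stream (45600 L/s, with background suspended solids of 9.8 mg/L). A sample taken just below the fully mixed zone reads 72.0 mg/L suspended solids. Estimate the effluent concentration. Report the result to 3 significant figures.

597 mg/L

Mass balance: 45600·9.800 + 5400·Cₑ = 51000·72.00
→ Cₑ = (51000·72.00 − 45600·9.800) / 5400 = 597.2 mg/L.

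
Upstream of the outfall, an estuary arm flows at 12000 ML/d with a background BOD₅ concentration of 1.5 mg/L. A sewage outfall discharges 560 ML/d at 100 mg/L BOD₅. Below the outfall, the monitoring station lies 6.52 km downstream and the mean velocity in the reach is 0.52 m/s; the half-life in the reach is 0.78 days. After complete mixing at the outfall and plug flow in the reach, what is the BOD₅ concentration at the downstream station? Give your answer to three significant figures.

5.18 mg/L

Mixed concentration C = ΣQC/ΣQ = (12000·1.500 + 560.0·100.0) / 12560 = 74000/12560 = 5.892 mg/L.
Travel time t = 6.52·1000 / 0.52 = 12540 s = 3.483 h.
Half-life 0.78 d → k = ln 2 / 0.78 = 0.8887 d⁻¹.
Applying C = C₀e^(−kt): 5.892 × 0.8790 = 5.179 mg/L.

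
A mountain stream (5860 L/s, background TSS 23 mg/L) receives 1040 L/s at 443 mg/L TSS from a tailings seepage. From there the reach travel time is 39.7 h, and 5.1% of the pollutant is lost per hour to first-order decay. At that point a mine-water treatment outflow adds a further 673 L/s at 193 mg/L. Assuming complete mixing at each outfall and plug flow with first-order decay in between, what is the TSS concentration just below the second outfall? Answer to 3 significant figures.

27.0 mg/L

Conservation of mass: C = (5860·23.00 + 1040·443.0) / 6900 = 595500/6900 = 86.30 mg/L; combined flow 6900 L/s.
5.1%/h lost → k = −ln(1 − 0.051) = 0.05235 h⁻¹.
After decay, C = 86.30 × e^(−kt) = 86.30 × 0.1252 = 10.80 mg/L.
At the second outfall, C = (6900·10.80 + 673.0·193.0) / (6900 + 673.0) = 26.99 mg/L.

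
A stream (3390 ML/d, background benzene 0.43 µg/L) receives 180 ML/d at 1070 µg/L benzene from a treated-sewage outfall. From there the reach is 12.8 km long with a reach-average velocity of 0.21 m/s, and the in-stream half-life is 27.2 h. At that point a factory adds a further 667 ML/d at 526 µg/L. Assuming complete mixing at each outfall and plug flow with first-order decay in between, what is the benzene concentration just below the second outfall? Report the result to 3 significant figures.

Mass balance: C = (3390·0.4300 + 180.0·1070) / 3570 = 194100/3570 = 54.36 µg/L; combined flow 3570 ML/d.
Travel time t = 12.8·1000 / 0.21 = 60950 s = 16.93 h.
Half-life 27.2 h → k = ln 2 / 27.2 = 0.02548 h⁻¹ = 0.6116 d⁻¹.
First-order decay: C = 54.36·exp(−k·t) = 54.36·0.6496 = 35.31 µg/L.
At the second outfall, C = (3570·35.31 + 667.0·526.0) / (3570 + 667.0) = 112.6 µg/L.

113 µg/L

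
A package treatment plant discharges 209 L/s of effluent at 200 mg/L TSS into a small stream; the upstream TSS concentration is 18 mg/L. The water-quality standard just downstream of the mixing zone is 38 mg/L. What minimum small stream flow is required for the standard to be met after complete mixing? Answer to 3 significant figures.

1690 L/s

Set C_mix = 38: (Q·18.00 + 209.0·200.0) / (Q + 209.0) = 38
→ Q = 209.0·(200.0 − 38)/(38 − 18.00) = 1693 L/s.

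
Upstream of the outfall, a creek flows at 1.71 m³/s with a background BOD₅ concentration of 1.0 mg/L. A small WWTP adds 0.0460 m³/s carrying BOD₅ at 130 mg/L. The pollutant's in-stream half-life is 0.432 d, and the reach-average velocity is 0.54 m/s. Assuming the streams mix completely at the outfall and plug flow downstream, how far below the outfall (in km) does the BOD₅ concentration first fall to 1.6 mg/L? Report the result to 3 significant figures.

Mixed concentration C = ΣQC/ΣQ = (1.710·1.000 + 0.04600·130.0) / 1.756 = 7.690/1.756 = 4.379 mg/L.
Half-life 0.432 d → k = ln 2 / 0.432 = 1.605 d⁻¹.
Set 4.379·exp(−k·t) = 1.6 → t = ln(4.379/1.6)/k = 54220 s = 15.06 h.
Distance = v·t = 0.54·54220 = 29280 m = 29.28 km.

29.3 km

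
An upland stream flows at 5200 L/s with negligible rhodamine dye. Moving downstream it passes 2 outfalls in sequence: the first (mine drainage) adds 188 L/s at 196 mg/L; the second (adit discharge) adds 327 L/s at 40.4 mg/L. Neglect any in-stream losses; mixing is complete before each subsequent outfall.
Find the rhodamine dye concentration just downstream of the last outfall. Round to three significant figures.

8.76 mg/L

Outfall 1: combined Q = 5388 L/s; C = (5200·0 + 188.0·196.0)/5388 = 6.839 mg/L.
Outfall 2: combined Q = 5715 L/s; C = (5388·6.839 + 327.0·40.40)/5715 = 8.759 mg/L.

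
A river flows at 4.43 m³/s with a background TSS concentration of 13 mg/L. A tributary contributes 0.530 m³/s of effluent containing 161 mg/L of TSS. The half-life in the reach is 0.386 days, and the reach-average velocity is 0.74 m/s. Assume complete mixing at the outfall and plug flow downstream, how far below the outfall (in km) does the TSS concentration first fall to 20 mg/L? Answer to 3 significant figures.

Flow-weighted average: C = (4.430·13.00 + 0.5300·161.0) / 4.960 = 142.9/4.960 = 28.81 mg/L.
Half-life 0.386 d → k = ln 2 / 0.386 = 1.796 d⁻¹.
Set 28.81·exp(−k·t) = 20 → t = ln(28.81/20)/k = 17570 s = 4.880 h.
Distance = v·t = 0.74·17570 = 13000 m = 13.00 km.

13.0 km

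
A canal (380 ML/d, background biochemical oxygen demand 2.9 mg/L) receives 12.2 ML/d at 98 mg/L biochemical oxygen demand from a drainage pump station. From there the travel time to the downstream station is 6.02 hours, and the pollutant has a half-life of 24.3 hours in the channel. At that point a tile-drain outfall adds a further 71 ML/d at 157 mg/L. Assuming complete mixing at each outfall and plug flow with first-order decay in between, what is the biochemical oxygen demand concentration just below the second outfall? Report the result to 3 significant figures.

Conservation of mass: C = (380.0·2.900 + 12.20·98.00) / 392.2 = 2298/392.2 = 5.858 mg/L; combined flow 392.2 ML/d.
Half-life 24.3 h → k = ln 2 / 24.3 = 0.02852 h⁻¹ = 0.6846 d⁻¹.
Decay over the reach: 5.858·exp(−kt) = 5.858·0.8422 = 4.934 mg/L.
Second outfall: C = (392.2·4.934 + 71.00·157.0)/463.2 = 28.24 mg/L.

28.2 mg/L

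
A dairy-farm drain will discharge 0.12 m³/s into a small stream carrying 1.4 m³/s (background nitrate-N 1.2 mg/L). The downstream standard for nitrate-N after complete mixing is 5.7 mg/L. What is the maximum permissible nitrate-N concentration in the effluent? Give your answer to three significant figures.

58.2 mg/L

At the limit, (Qr·Cr + Qe·Cₑ)/(Qr + Qe) = 5.7:
Cₑ = (1.520·5.7 − 1.400·1.200) / 0.1200 = 58.20 mg/L.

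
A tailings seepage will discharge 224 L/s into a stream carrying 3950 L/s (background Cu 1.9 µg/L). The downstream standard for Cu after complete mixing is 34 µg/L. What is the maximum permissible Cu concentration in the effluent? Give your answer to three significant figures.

600 µg/L

At the limit, (Qr·Cr + Qe·Cₑ)/(Qr + Qe) = 34:
Cₑ = (4174·34 − 3950·1.900) / 224.0 = 600.0 µg/L.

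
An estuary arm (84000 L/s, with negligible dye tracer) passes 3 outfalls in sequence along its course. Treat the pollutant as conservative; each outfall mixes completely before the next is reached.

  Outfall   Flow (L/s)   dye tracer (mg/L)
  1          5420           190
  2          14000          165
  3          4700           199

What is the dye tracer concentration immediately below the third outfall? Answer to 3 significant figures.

Below outfall 1: Q → 89420 L/s, C = (84000·0 + 5420·190.0)/89420 = 11.52 mg/L.
Below outfall 2: Q → 103400 L/s, C = (89420·11.52 + 14000·165.0)/103400 = 32.29 mg/L.
Below outfall 3: Q → 108100 L/s, C = (103400·32.29 + 4700·199.0)/108100 = 39.54 mg/L.

39.5 mg/L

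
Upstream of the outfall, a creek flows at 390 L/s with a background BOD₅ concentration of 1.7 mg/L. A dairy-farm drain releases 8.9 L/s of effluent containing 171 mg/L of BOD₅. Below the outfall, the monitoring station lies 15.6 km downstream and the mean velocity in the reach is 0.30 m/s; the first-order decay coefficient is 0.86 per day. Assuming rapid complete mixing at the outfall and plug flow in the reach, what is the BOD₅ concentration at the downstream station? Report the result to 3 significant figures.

3.26 mg/L

Conservation of mass: C = (390.0·1.700 + 8.900·171.0) / 398.9 = 2185/398.9 = 5.477 mg/L.
Travel time t = 15.6·1000 / 0.30 = 52000 s = 14.44 h.
First-order decay: C = 5.477·exp(−k·t) = 5.477·0.5960 = 3.264 mg/L.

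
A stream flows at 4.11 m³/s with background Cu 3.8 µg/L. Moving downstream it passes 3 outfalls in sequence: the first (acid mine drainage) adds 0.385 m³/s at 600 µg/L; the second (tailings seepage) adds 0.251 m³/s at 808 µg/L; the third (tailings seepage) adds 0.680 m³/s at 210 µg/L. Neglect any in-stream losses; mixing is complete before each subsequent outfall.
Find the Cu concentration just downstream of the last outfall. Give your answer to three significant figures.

Below outfall 1: Q → 4.495 m³/s, C = (4.110·3.800 + 0.3850·600.0)/4.495 = 54.86 µg/L.
Below outfall 2: Q → 4.746 m³/s, C = (4.495·54.86 + 0.2510·808.0)/4.746 = 94.70 µg/L.
Below outfall 3: Q → 5.426 m³/s, C = (4.746·94.70 + 0.6800·210.0)/5.426 = 109.1 µg/L.

109 µg/L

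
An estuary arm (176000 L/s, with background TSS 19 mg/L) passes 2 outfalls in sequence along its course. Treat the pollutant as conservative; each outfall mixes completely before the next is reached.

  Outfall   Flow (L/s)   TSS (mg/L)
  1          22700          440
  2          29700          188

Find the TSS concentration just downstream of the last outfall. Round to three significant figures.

Outfall 1: combined Q = 198700 L/s; C = (176000·19.00 + 22700·440.0)/198700 = 67.10 mg/L.
Outfall 2: combined Q = 228400 L/s; C = (198700·67.10 + 29700·188.0)/228400 = 82.82 mg/L.

82.8 mg/L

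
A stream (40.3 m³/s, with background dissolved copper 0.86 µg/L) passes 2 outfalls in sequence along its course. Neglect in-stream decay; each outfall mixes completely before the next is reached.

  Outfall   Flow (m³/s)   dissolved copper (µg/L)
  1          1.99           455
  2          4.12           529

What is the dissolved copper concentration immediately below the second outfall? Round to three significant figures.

67.2 µg/L

Outfall 1: combined Q = 42.29 m³/s; C = (40.30·0.8600 + 1.990·455.0)/42.29 = 22.23 µg/L.
Outfall 2: combined Q = 46.41 m³/s; C = (42.29·22.23 + 4.120·529.0)/46.41 = 67.22 µg/L.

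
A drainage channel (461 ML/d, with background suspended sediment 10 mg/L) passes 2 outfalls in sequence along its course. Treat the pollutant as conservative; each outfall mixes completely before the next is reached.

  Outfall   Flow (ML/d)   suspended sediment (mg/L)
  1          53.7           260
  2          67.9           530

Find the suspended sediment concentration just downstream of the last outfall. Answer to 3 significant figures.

93.6 mg/L

Outfall 1: combined Q = 514.7 ML/d; C = (461.0·10.00 + 53.70·260.0)/514.7 = 36.08 mg/L.
Outfall 2: combined Q = 582.6 ML/d; C = (514.7·36.08 + 67.90·530.0)/582.6 = 93.65 mg/L.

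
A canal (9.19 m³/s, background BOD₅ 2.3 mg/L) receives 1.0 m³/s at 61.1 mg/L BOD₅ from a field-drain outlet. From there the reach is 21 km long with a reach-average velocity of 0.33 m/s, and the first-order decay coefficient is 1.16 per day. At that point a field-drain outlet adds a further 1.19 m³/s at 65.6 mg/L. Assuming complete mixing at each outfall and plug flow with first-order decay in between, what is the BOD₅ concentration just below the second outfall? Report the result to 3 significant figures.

9.93 mg/L

Mass balance: C = (9.190·2.300 + 1.000·61.10) / 10.19 = 82.24/10.19 = 8.070 mg/L; combined flow 10.19 m³/s.
Travel time t = 21·1000 / 0.33 = 63640 s = 17.68 h.
First-order decay: C = 8.070·exp(−k·t) = 8.070·0.4255 = 3.434 mg/L.
At the second outfall, C = (10.19·3.434 + 1.190·65.60) / (10.19 + 1.190) = 9.935 mg/L.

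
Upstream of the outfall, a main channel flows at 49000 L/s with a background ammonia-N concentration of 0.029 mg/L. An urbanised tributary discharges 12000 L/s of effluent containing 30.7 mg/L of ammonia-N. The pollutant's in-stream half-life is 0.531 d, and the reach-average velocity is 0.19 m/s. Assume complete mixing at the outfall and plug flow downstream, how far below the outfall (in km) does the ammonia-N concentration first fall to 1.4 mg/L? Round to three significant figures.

18.4 km

Flow-weighted average: C = (49000·0.02900 + 12000·30.70) / 61000 = 369800/61000 = 6.063 mg/L.
Half-life 0.531 d → k = ln 2 / 0.531 = 1.305 d⁻¹.
Set 6.063·exp(−k·t) = 1.4 → t = ln(6.063/1.4)/k = 97010 s = 26.95 h.
Distance = v·t = 0.19·97010 = 18430 m = 18.43 km.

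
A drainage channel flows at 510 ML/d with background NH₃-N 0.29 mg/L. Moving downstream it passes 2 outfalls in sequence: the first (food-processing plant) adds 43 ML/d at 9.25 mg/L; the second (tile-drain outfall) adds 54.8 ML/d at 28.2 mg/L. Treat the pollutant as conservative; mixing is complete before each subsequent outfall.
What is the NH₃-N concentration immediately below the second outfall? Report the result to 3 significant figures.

Outfall 1: combined Q = 553.0 ML/d; C = (510.0·0.2900 + 43.00·9.250)/553.0 = 0.9867 mg/L.
Outfall 2: combined Q = 607.8 ML/d; C = (553.0·0.9867 + 54.80·28.20)/607.8 = 3.440 mg/L.

3.44 mg/L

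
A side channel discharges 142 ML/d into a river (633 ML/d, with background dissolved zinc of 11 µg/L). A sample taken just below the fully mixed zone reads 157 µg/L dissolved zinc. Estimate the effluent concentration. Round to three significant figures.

Mass balance: 633.0·11.00 + 142.0·Cₑ = 775.0·157.0
→ Cₑ = (775.0·157.0 − 633.0·11.00) / 142.0 = 807.8 µg/L.

808 µg/L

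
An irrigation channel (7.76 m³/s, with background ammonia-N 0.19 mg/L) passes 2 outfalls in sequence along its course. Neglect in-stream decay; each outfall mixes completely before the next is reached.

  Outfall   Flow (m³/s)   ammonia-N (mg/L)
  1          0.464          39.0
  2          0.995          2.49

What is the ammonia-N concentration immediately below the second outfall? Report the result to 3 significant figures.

Outfall 1: combined Q = 8.224 m³/s; C = (7.760·0.1900 + 0.4640·39.00)/8.224 = 2.380 mg/L.
Outfall 2: combined Q = 9.219 m³/s; C = (8.224·2.380 + 0.9950·2.490)/9.219 = 2.392 mg/L.

2.39 mg/L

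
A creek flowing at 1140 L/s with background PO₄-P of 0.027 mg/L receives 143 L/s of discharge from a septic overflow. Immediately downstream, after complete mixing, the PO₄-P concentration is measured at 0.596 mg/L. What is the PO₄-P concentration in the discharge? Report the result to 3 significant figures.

5.13 mg/L

Mass balance: 1140·0.02700 + 143.0·Cₑ = 1283·0.5960
→ Cₑ = (1283·0.5960 − 1140·0.02700) / 143.0 = 5.132 mg/L.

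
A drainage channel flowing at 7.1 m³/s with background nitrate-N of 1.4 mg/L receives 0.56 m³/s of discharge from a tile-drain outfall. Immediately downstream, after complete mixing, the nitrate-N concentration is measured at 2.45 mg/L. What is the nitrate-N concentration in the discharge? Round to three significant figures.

Mass balance: 7.100·1.400 + 0.5600·Cₑ = 7.660·2.450
→ Cₑ = (7.660·2.450 − 7.100·1.400) / 0.5600 = 15.76 mg/L.

15.8 mg/L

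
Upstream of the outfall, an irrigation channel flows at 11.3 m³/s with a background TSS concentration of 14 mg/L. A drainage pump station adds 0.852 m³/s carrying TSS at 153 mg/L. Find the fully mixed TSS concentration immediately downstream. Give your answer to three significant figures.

Flow-weighted average: C = (11.30·14.00 + 0.8520·153.0) / 12.15 = 288.6/12.15 = 23.75 mg/L.

23.7 mg/L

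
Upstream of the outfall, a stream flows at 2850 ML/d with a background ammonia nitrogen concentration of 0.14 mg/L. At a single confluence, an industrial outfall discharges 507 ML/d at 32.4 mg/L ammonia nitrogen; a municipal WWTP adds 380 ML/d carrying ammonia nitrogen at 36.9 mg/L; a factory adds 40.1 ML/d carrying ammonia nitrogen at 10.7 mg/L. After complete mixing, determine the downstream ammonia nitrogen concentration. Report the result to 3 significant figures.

8.28 mg/L

Mixed concentration C = ΣQC/ΣQ = (2850·0.1400 + 507.0·32.40 + 380.0·36.90 + 40.10·10.70) / 3777 = 31280/3777 = 8.281 mg/L.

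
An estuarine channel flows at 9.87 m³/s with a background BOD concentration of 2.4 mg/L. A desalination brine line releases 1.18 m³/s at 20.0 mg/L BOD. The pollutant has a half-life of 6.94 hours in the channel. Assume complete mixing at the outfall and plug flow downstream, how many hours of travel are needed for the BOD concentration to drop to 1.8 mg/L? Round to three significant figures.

8.67 h

After mixing, C = (9.870·2.400 + 1.180·20.00) / 11.05 = 47.29/11.05 = 4.279 mg/L.
Half-life 6.94 h → k = ln 2 / 6.94 = 0.09988 h⁻¹ = 2.397 d⁻¹.
4.279·exp(−k·t) = 1.8 → t = ln(4.279/1.8)/k = 31220 s = 8.671 h.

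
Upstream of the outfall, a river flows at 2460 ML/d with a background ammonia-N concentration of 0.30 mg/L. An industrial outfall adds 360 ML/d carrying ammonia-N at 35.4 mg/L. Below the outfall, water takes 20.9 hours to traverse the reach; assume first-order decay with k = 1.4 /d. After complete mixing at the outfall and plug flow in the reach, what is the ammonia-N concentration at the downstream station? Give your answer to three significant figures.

1.41 mg/L

Conservation of mass: C = (2460·0.3000 + 360.0·35.40) / 2820 = 13480/2820 = 4.781 mg/L.
After decay, C = 4.781 × e^(−kt) = 4.781 × 0.2955 = 1.413 mg/L.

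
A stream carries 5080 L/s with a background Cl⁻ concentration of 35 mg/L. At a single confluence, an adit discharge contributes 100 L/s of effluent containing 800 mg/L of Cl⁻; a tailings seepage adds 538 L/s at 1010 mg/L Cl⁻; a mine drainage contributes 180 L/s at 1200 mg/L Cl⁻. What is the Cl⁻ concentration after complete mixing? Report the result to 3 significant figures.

172 mg/L

Mass balance: C = (5080·35.00 + 100.0·800.0 + 538.0·1010 + 180.0·1200) / 5898 = 1017000/5898 = 172.5 mg/L.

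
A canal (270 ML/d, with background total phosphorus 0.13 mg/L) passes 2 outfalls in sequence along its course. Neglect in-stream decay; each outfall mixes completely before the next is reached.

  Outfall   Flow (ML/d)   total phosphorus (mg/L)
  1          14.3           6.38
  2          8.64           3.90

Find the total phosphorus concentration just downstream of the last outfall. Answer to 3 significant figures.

Below outfall 1: Q → 284.3 ML/d, C = (270.0·0.1300 + 14.30·6.380)/284.3 = 0.4444 mg/L.
Below outfall 2: Q → 292.9 ML/d, C = (284.3·0.4444 + 8.640·3.900)/292.9 = 0.5463 mg/L.

0.546 mg/L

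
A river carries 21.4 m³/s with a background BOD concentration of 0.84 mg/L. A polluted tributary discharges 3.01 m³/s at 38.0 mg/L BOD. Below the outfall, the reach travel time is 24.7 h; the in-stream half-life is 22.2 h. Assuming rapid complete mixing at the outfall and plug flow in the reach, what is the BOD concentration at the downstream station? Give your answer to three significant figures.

Flow-weighted average: C = (21.40·0.8400 + 3.010·38.00) / 24.41 = 132.4/24.41 = 5.422 mg/L.
Half-life 22.2 h → k = ln 2 / 22.2 = 0.03122 h⁻¹ = 0.7493 d⁻¹.
After decay, C = 5.422 × e^(−kt) = 5.422 × 0.4625 = 2.508 mg/L.

2.51 mg/L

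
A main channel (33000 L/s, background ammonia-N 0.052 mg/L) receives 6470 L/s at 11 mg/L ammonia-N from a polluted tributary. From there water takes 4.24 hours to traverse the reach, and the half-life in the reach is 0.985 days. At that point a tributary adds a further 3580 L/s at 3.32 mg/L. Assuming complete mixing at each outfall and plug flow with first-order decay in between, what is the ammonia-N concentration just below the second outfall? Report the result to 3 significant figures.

1.77 mg/L

After mixing, C = (33000·0.05200 + 6470·11.00) / 39470 = 72890/39470 = 1.847 mg/L; combined flow 39470 L/s.
Half-life 0.985 d → k = ln 2 / 0.985 = 0.7037 d⁻¹.
Applying C = C₀e^(−kt): 1.847 × 0.8831 = 1.631 mg/L.
At the second outfall, C = (39470·1.631 + 3580·3.320) / (39470 + 3580) = 1.771 mg/L.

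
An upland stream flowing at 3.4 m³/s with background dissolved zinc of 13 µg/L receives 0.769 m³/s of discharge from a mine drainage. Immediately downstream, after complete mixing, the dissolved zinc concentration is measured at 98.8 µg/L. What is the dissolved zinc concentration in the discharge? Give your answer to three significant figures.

478 µg/L

Mass balance: 3.400·13.00 + 0.7690·Cₑ = 4.169·98.80
→ Cₑ = (4.169·98.80 − 3.400·13.00) / 0.7690 = 478.1 µg/L.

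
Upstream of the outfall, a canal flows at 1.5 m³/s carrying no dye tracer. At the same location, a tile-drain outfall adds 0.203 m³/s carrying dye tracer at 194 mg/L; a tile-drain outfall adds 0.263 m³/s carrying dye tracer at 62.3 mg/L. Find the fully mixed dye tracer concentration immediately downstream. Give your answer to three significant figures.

After mixing, C = (1.500·0 + 0.2030·194.0 + 0.2630·62.30) / 1.966 = 55.77/1.966 = 28.37 mg/L.

28.4 mg/L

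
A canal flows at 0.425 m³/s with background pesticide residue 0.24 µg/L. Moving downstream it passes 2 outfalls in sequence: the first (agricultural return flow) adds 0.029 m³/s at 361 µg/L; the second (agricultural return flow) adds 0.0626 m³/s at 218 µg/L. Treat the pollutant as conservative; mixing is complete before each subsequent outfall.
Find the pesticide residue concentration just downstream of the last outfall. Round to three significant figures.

46.9 µg/L

After outfall 1: Q = 0.4250 + 0.02900 = 0.4540 m³/s; C = (0.4250·0.2400 + 0.02900·361.0)/0.4540 = 23.28 µg/L.
After outfall 2: Q = 0.4540 + 0.06260 = 0.5166 m³/s; C = (0.4540·23.28 + 0.06260·218.0)/0.5166 = 46.88 µg/L.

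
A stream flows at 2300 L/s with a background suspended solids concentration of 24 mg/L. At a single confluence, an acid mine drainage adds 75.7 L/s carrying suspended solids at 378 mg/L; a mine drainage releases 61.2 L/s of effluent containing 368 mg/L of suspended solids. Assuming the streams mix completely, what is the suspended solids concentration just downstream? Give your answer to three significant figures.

Flow-weighted average: C = (2300·24.00 + 75.70·378.0 + 61.20·368.0) / 2437 = 106300/2437 = 43.64 mg/L.

43.6 mg/L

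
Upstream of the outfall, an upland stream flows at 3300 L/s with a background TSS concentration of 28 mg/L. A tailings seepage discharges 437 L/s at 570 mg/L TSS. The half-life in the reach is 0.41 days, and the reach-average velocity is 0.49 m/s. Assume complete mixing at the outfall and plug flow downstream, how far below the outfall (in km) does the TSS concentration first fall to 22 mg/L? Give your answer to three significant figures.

Conservation of mass: C = (3300·28.00 + 437.0·570.0) / 3737 = 341500/3737 = 91.38 mg/L.
Half-life 0.41 d → k = ln 2 / 0.41 = 1.691 d⁻¹.
Set 91.38·exp(−k·t) = 22 → t = ln(91.38/22)/k = 72770 s = 20.22 h.
Distance = v·t = 0.49·72770 = 35660 m = 35.66 km.

35.7 km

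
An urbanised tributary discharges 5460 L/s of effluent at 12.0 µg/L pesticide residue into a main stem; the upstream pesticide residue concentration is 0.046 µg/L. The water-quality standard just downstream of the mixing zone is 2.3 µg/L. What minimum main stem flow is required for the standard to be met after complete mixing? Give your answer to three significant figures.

23500 L/s

Set C_mix = 2.3: (Q·0.04600 + 5460·12.00) / (Q + 5460) = 2.3
→ Q = 5460·(12.00 − 2.3)/(2.3 − 0.04600) = 23500 L/s.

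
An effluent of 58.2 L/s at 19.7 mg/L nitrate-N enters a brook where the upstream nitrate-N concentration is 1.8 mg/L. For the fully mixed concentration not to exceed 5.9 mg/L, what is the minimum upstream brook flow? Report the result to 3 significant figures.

196 L/s

Set C_mix = 5.9: (Q·1.800 + 58.20·19.70) / (Q + 58.20) = 5.9
→ Q = 58.20·(19.70 − 5.9)/(5.9 − 1.800) = 195.9 L/s.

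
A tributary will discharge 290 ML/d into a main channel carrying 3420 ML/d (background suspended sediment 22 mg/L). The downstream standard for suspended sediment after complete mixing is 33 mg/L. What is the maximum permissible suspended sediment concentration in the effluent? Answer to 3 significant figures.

At the limit, (Qr·Cr + Qe·Cₑ)/(Qr + Qe) = 33:
Cₑ = (3710·33 − 3420·22.00) / 290.0 = 162.7 mg/L.

163 mg/L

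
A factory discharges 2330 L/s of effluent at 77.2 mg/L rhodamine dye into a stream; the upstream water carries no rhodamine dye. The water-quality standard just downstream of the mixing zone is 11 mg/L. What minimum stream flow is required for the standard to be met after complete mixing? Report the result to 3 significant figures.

14000 L/s

Set C_mix = 11: (Q·0 + 2330·77.20) / (Q + 2330) = 11
→ Q = 2330·(77.20 − 11)/(11 − 0) = 14020 L/s.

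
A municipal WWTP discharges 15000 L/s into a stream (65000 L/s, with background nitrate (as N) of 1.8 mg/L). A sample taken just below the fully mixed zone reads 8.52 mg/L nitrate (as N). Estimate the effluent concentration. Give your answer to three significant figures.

Mass balance: 65000·1.800 + 15000·Cₑ = 80000·8.520
→ Cₑ = (80000·8.520 − 65000·1.800) / 15000 = 37.64 mg/L.

37.6 mg/L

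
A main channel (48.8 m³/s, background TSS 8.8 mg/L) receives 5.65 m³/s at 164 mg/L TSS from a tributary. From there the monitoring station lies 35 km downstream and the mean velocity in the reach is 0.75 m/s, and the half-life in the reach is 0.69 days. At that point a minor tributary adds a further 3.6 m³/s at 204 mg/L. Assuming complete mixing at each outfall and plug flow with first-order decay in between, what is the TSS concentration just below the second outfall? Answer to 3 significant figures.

26.2 mg/L

Mixed concentration C = ΣQC/ΣQ = (48.80·8.800 + 5.650·164.0) / 54.45 = 1356/54.45 = 24.90 mg/L; combined flow 54.45 m³/s.
Travel time t = 35·1000 / 0.75 = 46670 s = 12.96 h.
Half-life 0.69 d → k = ln 2 / 0.69 = 1.005 d⁻¹.
Decay over the reach: 24.90·exp(−kt) = 24.90·0.5812 = 14.48 mg/L.
At the second outfall, C = (54.45·14.48 + 3.600·204.0) / (54.45 + 3.600) = 26.23 mg/L.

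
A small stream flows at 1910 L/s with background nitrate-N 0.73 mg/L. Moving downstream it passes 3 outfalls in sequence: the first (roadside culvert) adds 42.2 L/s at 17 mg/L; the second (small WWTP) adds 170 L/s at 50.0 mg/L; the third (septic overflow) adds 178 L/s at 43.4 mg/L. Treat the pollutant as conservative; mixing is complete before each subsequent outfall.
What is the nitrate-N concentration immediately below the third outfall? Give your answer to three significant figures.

Outfall 1: combined Q = 1952 L/s; C = (1910·0.7300 + 42.20·17.00)/1952 = 1.082 mg/L.
Outfall 2: combined Q = 2122 L/s; C = (1952·1.082 + 170.0·50.00)/2122 = 5.000 mg/L.
Outfall 3: combined Q = 2300 L/s; C = (2122·5.000 + 178.0·43.40)/2300 = 7.972 mg/L.

7.97 mg/L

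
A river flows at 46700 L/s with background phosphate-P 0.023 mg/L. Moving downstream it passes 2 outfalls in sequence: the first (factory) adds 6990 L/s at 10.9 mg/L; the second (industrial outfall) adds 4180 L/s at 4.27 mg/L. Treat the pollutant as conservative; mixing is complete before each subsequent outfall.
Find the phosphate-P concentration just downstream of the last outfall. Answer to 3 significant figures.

1.64 mg/L

Below outfall 1: Q → 53690 L/s, C = (46700·0.02300 + 6990·10.90)/53690 = 1.439 mg/L.
Below outfall 2: Q → 57870 L/s, C = (53690·1.439 + 4180·4.270)/57870 = 1.644 mg/L.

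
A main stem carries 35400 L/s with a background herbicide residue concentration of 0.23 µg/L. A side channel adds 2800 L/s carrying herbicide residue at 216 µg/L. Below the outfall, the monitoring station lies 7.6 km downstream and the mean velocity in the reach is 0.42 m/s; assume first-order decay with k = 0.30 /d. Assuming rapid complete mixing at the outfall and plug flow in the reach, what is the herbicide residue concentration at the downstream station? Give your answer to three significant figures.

15.1 µg/L

Mixed concentration C = ΣQC/ΣQ = (35400·0.2300 + 2800·216.0) / 38200 = 612900/38200 = 16.05 µg/L.
Travel time t = 7.6·1000 / 0.42 = 18100 s = 5.026 h.
Decay over the reach: 16.05·exp(−kt) = 16.05·0.9391 = 15.07 µg/L.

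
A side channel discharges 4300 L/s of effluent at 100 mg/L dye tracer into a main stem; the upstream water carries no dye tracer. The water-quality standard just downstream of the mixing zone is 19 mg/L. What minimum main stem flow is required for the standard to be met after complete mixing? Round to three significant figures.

Set C_mix = 19: (Q·0 + 4300·100.0) / (Q + 4300) = 19
→ Q = 4300·(100.0 − 19)/(19 − 0) = 18330 L/s.

18300 L/s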